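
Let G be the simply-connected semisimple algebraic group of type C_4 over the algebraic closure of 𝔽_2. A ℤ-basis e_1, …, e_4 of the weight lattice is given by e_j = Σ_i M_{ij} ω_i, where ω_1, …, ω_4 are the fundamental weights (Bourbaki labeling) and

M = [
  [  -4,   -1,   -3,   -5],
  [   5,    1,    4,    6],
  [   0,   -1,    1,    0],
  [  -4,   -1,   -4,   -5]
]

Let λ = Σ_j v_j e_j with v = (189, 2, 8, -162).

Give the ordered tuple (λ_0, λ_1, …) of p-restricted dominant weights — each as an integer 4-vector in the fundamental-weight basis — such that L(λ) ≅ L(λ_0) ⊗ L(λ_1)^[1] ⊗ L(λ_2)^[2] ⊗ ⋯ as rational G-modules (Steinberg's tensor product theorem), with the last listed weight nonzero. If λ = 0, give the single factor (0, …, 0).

((0, 1, 0, 0), (0, 1, 1, 0), (1, 1, 1, 1), (1, 0, 0, 0), (1, 0, 0, 1))

Compute c_i = Σ_j M_{ij} v_j with v = (189, 2, 8, -162):
  c_1 = -4*189 + -1*2 + -3*8 + -5*-162 = 28
  c_2 = 5*189 + 1*2 + 4*8 + 6*-162 = 7
  c_3 = 0*189 + -1*2 + 1*8 + 0*-162 = 6
  c_4 = -4*189 + -1*2 + -4*8 + -5*-162 = 20
p = 2; digits c_i = Σ_j d_{ij}·2^j, 0 ≤ d_{ij} < 2:
  c_1 = 28 = 0·2^0 + 0·2^1 + 1·2^2 + 1·2^3 + 1·2^4
  c_2 = 7 = 1·2^0 + 1·2^1 + 1·2^2
  c_3 = 6 = 0·2^0 + 1·2^1 + 1·2^2
  c_4 = 20 = 0·2^0 + 0·2^1 + 1·2^2 + 0·2^3 + 1·2^4
Factor λ_0 = (0, 1, 0, 0)
Factor λ_1 = (0, 1, 1, 0)
Factor λ_2 = (1, 1, 1, 1)
Factor λ_3 = (1, 0, 0, 0)
Factor λ_4 = (1, 0, 0, 1)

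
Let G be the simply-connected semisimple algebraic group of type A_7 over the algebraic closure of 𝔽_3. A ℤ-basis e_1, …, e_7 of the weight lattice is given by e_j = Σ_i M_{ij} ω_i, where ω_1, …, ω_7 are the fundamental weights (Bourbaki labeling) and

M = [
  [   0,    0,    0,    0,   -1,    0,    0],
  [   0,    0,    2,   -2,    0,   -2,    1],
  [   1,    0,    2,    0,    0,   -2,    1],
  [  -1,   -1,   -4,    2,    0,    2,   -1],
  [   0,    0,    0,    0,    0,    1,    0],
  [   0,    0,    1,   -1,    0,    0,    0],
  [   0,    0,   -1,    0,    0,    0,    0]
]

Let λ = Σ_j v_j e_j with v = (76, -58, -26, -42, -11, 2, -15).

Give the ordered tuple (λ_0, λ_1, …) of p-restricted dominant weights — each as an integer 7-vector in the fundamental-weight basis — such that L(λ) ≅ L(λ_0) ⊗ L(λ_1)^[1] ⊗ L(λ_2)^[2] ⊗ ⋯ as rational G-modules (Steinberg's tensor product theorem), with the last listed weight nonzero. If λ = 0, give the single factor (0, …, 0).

ω-coordinates c = M·v, v = (76, -58, -26, -42, -11, 2, -15):
  c_1 = 0·76 + (0)·(-58) + (0)·(-26) + (0)·(-42) + (-1)·(-11) + 0·2 + (0)·(-15) = 11
  c_2 = 0·76 + (0)·(-58) + (2)·(-26) + (-2)·(-42) + (0)·(-11) + (-2)·(2) + (1)·(-15) = 13
  c_3 = 1·76 + (0)·(-58) + (2)·(-26) + (0)·(-42) + (0)·(-11) + (-2)·(2) + (1)·(-15) = 5
  c_4 = (-1)·(76) + (-1)·(-58) + (-4)·(-26) + (2)·(-42) + (0)·(-11) + 2·2 + (-1)·(-15) = 21
  c_5 = 0·76 + (0)·(-58) + (0)·(-26) + (0)·(-42) + (0)·(-11) + 1·2 + (0)·(-15) = 2
  c_6 = 0·76 + (0)·(-58) + (1)·(-26) + (-1)·(-42) + (0)·(-11) + 0·2 + (0)·(-15) = 16
  c_7 = 0·76 + (0)·(-58) + (-1)·(-26) + (0)·(-42) + (0)·(-11) + 0·2 + (0)·(-15) = 26
Expand coordinatewise in base 3:
  c_1 = 11 = 2·3^0 + 0·3^1 + 1·3^2
  c_2 = 13 = 1·3^0 + 1·3^1 + 1·3^2
  c_3 = 5 = 2·3^0 + 1·3^1
  c_4 = 21 = 0·3^0 + 1·3^1 + 2·3^2
  c_5 = 2 = 2·3^0
  c_6 = 16 = 1·3^0 + 2·3^1 + 1·3^2
  c_7 = 26 = 2·3^0 + 2·3^1 + 2·3^2
p-restricted factor λ_0 = (2, 1, 2, 0, 2, 1, 2)
p-restricted factor λ_1 = (0, 1, 1, 1, 0, 2, 2)
p-restricted factor λ_2 = (1, 1, 0, 2, 0, 1, 2)

((2, 1, 2, 0, 2, 1, 2), (0, 1, 1, 1, 0, 2, 2), (1, 1, 0, 2, 0, 1, 2))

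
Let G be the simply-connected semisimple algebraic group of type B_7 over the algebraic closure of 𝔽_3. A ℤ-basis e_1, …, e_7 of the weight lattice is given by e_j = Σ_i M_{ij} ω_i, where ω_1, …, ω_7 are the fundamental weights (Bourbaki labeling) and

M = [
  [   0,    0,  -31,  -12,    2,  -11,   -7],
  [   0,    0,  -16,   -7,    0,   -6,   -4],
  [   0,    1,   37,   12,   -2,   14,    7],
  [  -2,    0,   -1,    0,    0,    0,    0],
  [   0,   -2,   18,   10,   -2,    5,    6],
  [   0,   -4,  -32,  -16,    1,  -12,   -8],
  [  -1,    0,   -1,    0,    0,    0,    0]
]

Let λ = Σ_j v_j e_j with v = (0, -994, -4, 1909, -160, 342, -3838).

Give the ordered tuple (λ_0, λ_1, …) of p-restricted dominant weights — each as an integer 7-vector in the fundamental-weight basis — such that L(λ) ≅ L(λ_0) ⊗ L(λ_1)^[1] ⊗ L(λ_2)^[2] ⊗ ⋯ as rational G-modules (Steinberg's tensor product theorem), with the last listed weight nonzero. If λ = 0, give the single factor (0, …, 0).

Compute c_i = Σ_j M_{ij} v_j with v = (0, -994, -4, 1909, -160, 342, -3838):
  c_1 = (0)·(0) + (0)·(-994) + (-31)·(-4) + (-12)·(1909) + (2)·(-160) + (-11)·(342) + (-7)·(-3838) = 0
  c_2 = (0)·(0) + (0)·(-994) + (-16)·(-4) + (-7)·(1909) + (0)·(-160) + (-6)·(342) + (-4)·(-3838) = 1
  c_3 = (0)·(0) + (1)·(-994) + (37)·(-4) + (12)·(1909) + (-2)·(-160) + (14)·(342) + (7)·(-3838) = 8
  c_4 = (-2)·(0) + (0)·(-994) + (-1)·(-4) + (0)·(1909) + (0)·(-160) + (0)·(342) + (0)·(-3838) = 4
  c_5 = (0)·(0) + (-2)·(-994) + (18)·(-4) + (10)·(1909) + (-2)·(-160) + (5)·(342) + (6)·(-3838) = 8
  c_6 = (0)·(0) + (-4)·(-994) + (-32)·(-4) + (-16)·(1909) + (1)·(-160) + (-12)·(342) + (-8)·(-3838) = 0
  c_7 = (-1)·(0) + (0)·(-994) + (-1)·(-4) + (0)·(1909) + (0)·(-160) + (0)·(342) + (0)·(-3838) = 4
Writing each c_i in base p = 3:
  c_1 = 0
  c_2 = 1 = 1·3^0
  c_3 = 8 = 2·3^0 + 2·3^1
  c_4 = 4 = 1·3^0 + 1·3^1
  c_5 = 8 = 2·3^0 + 2·3^1
  c_6 = 0
  c_7 = 4 = 1·3^0 + 1·3^1
Factor λ_0 = (0, 1, 2, 1, 2, 0, 1)
Factor λ_1 = (0, 0, 2, 1, 2, 0, 1)

((0, 1, 2, 1, 2, 0, 1), (0, 0, 2, 1, 2, 0, 1))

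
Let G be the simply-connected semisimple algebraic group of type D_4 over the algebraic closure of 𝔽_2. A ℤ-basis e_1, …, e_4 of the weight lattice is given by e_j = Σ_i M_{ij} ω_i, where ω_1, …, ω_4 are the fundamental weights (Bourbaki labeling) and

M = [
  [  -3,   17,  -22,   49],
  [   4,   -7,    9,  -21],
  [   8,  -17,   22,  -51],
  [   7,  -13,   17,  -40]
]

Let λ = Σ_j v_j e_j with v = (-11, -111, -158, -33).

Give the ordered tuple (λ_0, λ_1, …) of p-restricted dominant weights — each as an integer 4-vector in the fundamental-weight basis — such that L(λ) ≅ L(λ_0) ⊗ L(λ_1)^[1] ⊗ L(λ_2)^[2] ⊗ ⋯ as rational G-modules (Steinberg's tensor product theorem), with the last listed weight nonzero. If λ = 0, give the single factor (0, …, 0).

ω-coordinates c = M·v, v = (-11, -111, -158, -33):
  c_1 = -3*-11 + 17*-111 + -22*-158 + 49*-33 = 5
  c_2 = 4*-11 + -7*-111 + 9*-158 + -21*-33 = 4
  c_3 = 8*-11 + -17*-111 + 22*-158 + -51*-33 = 6
  c_4 = 7*-11 + -13*-111 + 17*-158 + -40*-33 = 0
Writing each c_i in base p = 2:
  c_1 = 5 = 1·2^0 + 0·2^1 + 1·2^2
  c_2 = 4 = 0·2^0 + 0·2^1 + 1·2^2
  c_3 = 6 = 0·2^0 + 1·2^1 + 1·2^2
  c_4 = 0
λ_0 = (1, 0, 0, 0)
λ_1 = (0, 0, 1, 0)
λ_2 = (1, 1, 1, 0)

((1, 0, 0, 0), (0, 0, 1, 0), (1, 1, 1, 0))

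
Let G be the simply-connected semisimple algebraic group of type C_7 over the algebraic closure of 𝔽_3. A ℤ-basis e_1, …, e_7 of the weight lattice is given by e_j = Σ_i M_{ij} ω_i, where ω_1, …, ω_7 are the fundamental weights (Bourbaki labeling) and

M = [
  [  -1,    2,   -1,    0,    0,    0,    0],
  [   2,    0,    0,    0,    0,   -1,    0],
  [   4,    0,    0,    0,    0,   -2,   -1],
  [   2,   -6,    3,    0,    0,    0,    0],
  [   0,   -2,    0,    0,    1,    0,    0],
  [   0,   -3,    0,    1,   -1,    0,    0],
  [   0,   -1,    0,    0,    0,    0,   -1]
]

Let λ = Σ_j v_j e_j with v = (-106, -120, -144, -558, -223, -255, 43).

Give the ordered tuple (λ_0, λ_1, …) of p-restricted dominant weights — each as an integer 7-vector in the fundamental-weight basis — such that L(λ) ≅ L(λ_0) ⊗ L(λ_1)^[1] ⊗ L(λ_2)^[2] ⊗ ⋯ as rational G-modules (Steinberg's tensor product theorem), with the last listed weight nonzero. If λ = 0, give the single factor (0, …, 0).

((1, 1, 1, 1, 2, 1, 2), (0, 2, 2, 1, 2, 2, 1), (1, 1, 1, 2, 1, 2, 2), (0, 1, 1, 2, 0, 0, 2))

ω-coordinates c = M·v, v = (-106, -120, -144, -558, -223, -255, 43):
  c_1 = (-1)·(-106) + (2)·(-120) + (-1)·(-144) + (0)·(-558) + (0)·(-223) + (0)·(-255) + 0·43 = 10
  c_2 = (2)·(-106) + (0)·(-120) + (0)·(-144) + (0)·(-558) + (0)·(-223) + (-1)·(-255) + 0·43 = 43
  c_3 = (4)·(-106) + (0)·(-120) + (0)·(-144) + (0)·(-558) + (0)·(-223) + (-2)·(-255) + (-1)·(43) = 43
  c_4 = (2)·(-106) + (-6)·(-120) + (3)·(-144) + (0)·(-558) + (0)·(-223) + (0)·(-255) + 0·43 = 76
  c_5 = (0)·(-106) + (-2)·(-120) + (0)·(-144) + (0)·(-558) + (1)·(-223) + (0)·(-255) + 0·43 = 17
  c_6 = (0)·(-106) + (-3)·(-120) + (0)·(-144) + (1)·(-558) + (-1)·(-223) + (0)·(-255) + 0·43 = 25
  c_7 = (0)·(-106) + (-1)·(-120) + (0)·(-144) + (0)·(-558) + (0)·(-223) + (0)·(-255) + (-1)·(43) = 77
Base-3 expansion of each c_i:
  c_1 = 10 = 1·3^0 + 0·3^1 + 1·3^2
  c_2 = 43 = 1·3^0 + 2·3^1 + 1·3^2 + 1·3^3
  c_3 = 43 = 1·3^0 + 2·3^1 + 1·3^2 + 1·3^3
  c_4 = 76 = 1·3^0 + 1·3^1 + 2·3^2 + 2·3^3
  c_5 = 17 = 2·3^0 + 2·3^1 + 1·3^2
  c_6 = 25 = 1·3^0 + 2·3^1 + 2·3^2
  c_7 = 77 = 2·3^0 + 1·3^1 + 2·3^2 + 2·3^3
Factor λ_0 = (1, 1, 1, 1, 2, 1, 2)
Factor λ_1 = (0, 2, 2, 1, 2, 2, 1)
Factor λ_2 = (1, 1, 1, 2, 1, 2, 2)
Factor λ_3 = (0, 1, 1, 2, 0, 0, 2)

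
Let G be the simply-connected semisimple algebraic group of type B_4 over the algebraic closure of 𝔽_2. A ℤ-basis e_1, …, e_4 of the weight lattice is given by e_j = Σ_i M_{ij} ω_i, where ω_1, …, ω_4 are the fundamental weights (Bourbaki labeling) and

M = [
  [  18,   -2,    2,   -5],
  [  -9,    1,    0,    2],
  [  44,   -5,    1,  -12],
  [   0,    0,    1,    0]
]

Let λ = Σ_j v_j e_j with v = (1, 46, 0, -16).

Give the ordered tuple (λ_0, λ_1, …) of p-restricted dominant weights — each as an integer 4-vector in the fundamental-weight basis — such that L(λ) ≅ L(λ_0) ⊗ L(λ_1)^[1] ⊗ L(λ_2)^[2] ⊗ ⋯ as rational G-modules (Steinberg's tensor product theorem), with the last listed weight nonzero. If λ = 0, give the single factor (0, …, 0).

((0, 1, 0, 0), (1, 0, 1, 0), (1, 1, 1, 0))

In the fundamental-weight basis, λ has coordinates c = M·v (v = (1, 46, 0, -16)):
  c_1 = 18·1 + (-2)·(46) + 2·0 + (-5)·(-16) = 6
  c_2 = (-9)·(1) + 1·46 + 0·0 + (2)·(-16) = 5
  c_3 = 44·1 + (-5)·(46) + 1·0 + (-12)·(-16) = 6
  c_4 = 0·1 + 0·46 + 1·0 + (0)·(-16) = 0
Expand coordinatewise in base 2:
  c_1 = 6 = 0·2^0 + 1·2^1 + 1·2^2
  c_2 = 5 = 1·2^0 + 0·2^1 + 1·2^2
  c_3 = 6 = 0·2^0 + 1·2^1 + 1·2^2
  c_4 = 0
p-restricted factor λ_0 = (0, 1, 0, 0)
p-restricted factor λ_1 = (1, 0, 1, 0)
p-restricted factor λ_2 = (1, 1, 1, 0)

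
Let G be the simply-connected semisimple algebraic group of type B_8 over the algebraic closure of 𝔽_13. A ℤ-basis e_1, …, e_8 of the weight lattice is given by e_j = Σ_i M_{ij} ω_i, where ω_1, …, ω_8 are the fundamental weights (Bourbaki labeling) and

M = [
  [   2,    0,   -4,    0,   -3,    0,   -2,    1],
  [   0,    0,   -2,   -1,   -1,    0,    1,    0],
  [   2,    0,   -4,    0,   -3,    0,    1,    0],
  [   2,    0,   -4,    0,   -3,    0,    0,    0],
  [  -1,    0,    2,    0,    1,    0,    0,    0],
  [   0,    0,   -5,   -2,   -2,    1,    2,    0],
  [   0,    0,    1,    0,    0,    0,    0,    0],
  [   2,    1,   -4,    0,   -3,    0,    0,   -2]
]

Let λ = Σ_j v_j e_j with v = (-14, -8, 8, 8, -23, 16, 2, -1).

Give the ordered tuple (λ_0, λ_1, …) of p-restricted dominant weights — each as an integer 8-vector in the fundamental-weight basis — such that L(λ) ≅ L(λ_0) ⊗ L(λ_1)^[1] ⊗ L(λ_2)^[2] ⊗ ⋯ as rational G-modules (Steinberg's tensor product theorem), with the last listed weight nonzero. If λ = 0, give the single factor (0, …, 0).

Converting to the ω-basis (c_i = row i of M dotted with v = (-14, -8, 8, 8, -23, 16, 2, -1)):
  c_1 = (2)·(-14) + (0)·(-8) + (-4)·(8) + (0)·(8) + (-3)·(-23) + (0)·(16) + (-2)·(2) + (1)·(-1) = 4
  c_2 = (0)·(-14) + (0)·(-8) + (-2)·(8) + (-1)·(8) + (-1)·(-23) + (0)·(16) + (1)·(2) + (0)·(-1) = 1
  c_3 = (2)·(-14) + (0)·(-8) + (-4)·(8) + (0)·(8) + (-3)·(-23) + (0)·(16) + (1)·(2) + (0)·(-1) = 11
  c_4 = (2)·(-14) + (0)·(-8) + (-4)·(8) + (0)·(8) + (-3)·(-23) + (0)·(16) + (0)·(2) + (0)·(-1) = 9
  c_5 = (-1)·(-14) + (0)·(-8) + (2)·(8) + (0)·(8) + (1)·(-23) + (0)·(16) + (0)·(2) + (0)·(-1) = 7
  c_6 = (0)·(-14) + (0)·(-8) + (-5)·(8) + (-2)·(8) + (-2)·(-23) + (1)·(16) + (2)·(2) + (0)·(-1) = 10
  c_7 = (0)·(-14) + (0)·(-8) + (1)·(8) + (0)·(8) + (0)·(-23) + (0)·(16) + (0)·(2) + (0)·(-1) = 8
  c_8 = (2)·(-14) + (1)·(-8) + (-4)·(8) + (0)·(8) + (-3)·(-23) + (0)·(16) + (0)·(2) + (-2)·(-1) = 3
Writing each c_i in base p = 13:
  c_1 = 4 = 4·13^0
  c_2 = 1 = 1·13^0
  c_3 = 11 = 11·13^0
  c_4 = 9 = 9·13^0
  c_5 = 7 = 7·13^0
  c_6 = 10 = 10·13^0
  c_7 = 8 = 8·13^0
  c_8 = 3 = 3·13^0
p-restricted factor λ_0 = (4, 1, 11, 9, 7, 10, 8, 3)

((4, 1, 11, 9, 7, 10, 8, 3),)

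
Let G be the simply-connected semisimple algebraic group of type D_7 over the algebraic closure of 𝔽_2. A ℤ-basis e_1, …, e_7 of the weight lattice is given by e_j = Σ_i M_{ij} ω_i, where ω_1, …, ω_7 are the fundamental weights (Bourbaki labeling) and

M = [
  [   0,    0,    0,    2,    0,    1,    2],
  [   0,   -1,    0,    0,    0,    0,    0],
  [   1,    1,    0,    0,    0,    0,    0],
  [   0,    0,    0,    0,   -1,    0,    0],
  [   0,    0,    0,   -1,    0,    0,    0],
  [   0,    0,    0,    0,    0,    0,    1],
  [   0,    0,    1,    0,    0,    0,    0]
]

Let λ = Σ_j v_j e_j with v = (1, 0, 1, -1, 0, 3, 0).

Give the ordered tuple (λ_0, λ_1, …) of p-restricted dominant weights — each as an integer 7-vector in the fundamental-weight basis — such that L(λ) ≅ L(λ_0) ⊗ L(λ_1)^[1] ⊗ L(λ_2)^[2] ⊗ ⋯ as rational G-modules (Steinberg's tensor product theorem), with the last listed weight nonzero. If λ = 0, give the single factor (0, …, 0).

Change of basis e → ω: c = M·v where v = (1, 0, 1, -1, 0, 3, 0):
  c_1 = 0·1 + 0·0 + 0·1 + (2)·(-1) + 0·0 + 1·3 + 2·0 = 1
  c_2 = 0·1 + (-1)·(0) + 0·1 + (0)·(-1) + 0·0 + 0·3 + 0·0 = 0
  c_3 = 1·1 + 1·0 + 0·1 + (0)·(-1) + 0·0 + 0·3 + 0·0 = 1
  c_4 = 0·1 + 0·0 + 0·1 + (0)·(-1) + (-1)·(0) + 0·3 + 0·0 = 0
  c_5 = 0·1 + 0·0 + 0·1 + (-1)·(-1) + 0·0 + 0·3 + 0·0 = 1
  c_6 = 0·1 + 0·0 + 0·1 + (0)·(-1) + 0·0 + 0·3 + 1·0 = 0
  c_7 = 0·1 + 0·0 + 1·1 + (0)·(-1) + 0·0 + 0·3 + 0·0 = 1
Writing each c_i in base p = 2:
  c_1 = 1 = 1·2^0
  c_2 = 0
  c_3 = 1 = 1·2^0
  c_4 = 0
  c_5 = 1 = 1·2^0
  c_6 = 0
  c_7 = 1 = 1·2^0
λ_0 = (1, 0, 1, 0, 1, 0, 1)

((1, 0, 1, 0, 1, 0, 1),)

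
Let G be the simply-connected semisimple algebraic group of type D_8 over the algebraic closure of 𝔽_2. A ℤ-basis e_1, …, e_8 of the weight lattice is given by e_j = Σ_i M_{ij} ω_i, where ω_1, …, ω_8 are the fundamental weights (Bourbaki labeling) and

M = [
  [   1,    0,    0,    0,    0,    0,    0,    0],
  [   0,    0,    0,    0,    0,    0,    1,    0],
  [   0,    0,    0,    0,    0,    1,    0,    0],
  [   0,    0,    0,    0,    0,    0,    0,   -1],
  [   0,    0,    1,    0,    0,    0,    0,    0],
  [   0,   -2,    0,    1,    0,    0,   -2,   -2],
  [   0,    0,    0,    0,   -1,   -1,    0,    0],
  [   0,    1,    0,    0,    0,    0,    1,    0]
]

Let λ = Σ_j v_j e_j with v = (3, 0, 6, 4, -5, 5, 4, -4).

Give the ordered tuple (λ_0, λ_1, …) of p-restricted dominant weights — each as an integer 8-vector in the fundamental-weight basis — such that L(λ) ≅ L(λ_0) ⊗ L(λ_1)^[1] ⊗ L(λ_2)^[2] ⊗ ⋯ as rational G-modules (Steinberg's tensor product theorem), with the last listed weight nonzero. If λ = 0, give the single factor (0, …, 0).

ω-coordinates c = M·v, v = (3, 0, 6, 4, -5, 5, 4, -4):
  c_1 = 1·3 + 0·0 + 0·6 + 0·4 + (0)·(-5) + 0·5 + 0·4 + (0)·(-4) = 3
  c_2 = 0·3 + 0·0 + 0·6 + 0·4 + (0)·(-5) + 0·5 + 1·4 + (0)·(-4) = 4
  c_3 = 0·3 + 0·0 + 0·6 + 0·4 + (0)·(-5) + 1·5 + 0·4 + (0)·(-4) = 5
  c_4 = 0·3 + 0·0 + 0·6 + 0·4 + (0)·(-5) + 0·5 + 0·4 + (-1)·(-4) = 4
  c_5 = 0·3 + 0·0 + 1·6 + 0·4 + (0)·(-5) + 0·5 + 0·4 + (0)·(-4) = 6
  c_6 = 0·3 + (-2)·(0) + 0·6 + 1·4 + (0)·(-5) + 0·5 + (-2)·(4) + (-2)·(-4) = 4
  c_7 = 0·3 + 0·0 + 0·6 + 0·4 + (-1)·(-5) + (-1)·(5) + 0·4 + (0)·(-4) = 0
  c_8 = 0·3 + 1·0 + 0·6 + 0·4 + (0)·(-5) + 0·5 + 1·4 + (0)·(-4) = 4
Expand coordinatewise in base 2:
  c_1 = 3 = 1·2^0 + 1·2^1
  c_2 = 4 = 0·2^0 + 0·2^1 + 1·2^2
  c_3 = 5 = 1·2^0 + 0·2^1 + 1·2^2
  c_4 = 4 = 0·2^0 + 0·2^1 + 1·2^2
  c_5 = 6 = 0·2^0 + 1·2^1 + 1·2^2
  c_6 = 4 = 0·2^0 + 0·2^1 + 1·2^2
  c_7 = 0
  c_8 = 4 = 0·2^0 + 0·2^1 + 1·2^2
Factor λ_0 = (1, 0, 1, 0, 0, 0, 0, 0)
Factor λ_1 = (1, 0, 0, 0, 1, 0, 0, 0)
Factor λ_2 = (0, 1, 1, 1, 1, 1, 0, 1)

((1, 0, 1, 0, 0, 0, 0, 0), (1, 0, 0, 0, 1, 0, 0, 0), (0, 1, 1, 1, 1, 1, 0, 1))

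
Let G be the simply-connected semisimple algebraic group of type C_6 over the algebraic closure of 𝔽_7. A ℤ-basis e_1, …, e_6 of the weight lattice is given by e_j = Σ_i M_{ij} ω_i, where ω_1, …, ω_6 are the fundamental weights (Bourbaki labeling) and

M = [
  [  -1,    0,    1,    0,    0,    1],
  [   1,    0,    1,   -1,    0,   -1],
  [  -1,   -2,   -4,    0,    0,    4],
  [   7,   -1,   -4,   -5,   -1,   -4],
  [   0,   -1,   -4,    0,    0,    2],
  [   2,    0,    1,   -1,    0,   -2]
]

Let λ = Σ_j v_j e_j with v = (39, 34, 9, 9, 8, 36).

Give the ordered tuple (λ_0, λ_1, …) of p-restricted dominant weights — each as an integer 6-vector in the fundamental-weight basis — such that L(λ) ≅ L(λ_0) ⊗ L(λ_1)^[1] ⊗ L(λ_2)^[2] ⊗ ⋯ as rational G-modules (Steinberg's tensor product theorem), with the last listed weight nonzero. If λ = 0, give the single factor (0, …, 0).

In the fundamental-weight basis, λ has coordinates c = M·v (v = (39, 34, 9, 9, 8, 36)):
  c_1 = (-1)·(39) + (0)·(34) + (1)·(9) + (0)·(9) + (0)·(8) + (1)·(36) = 6
  c_2 = (1)·(39) + (0)·(34) + (1)·(9) + (-1)·(9) + (0)·(8) + (-1)·(36) = 3
  c_3 = (-1)·(39) + (-2)·(34) + (-4)·(9) + (0)·(9) + (0)·(8) + (4)·(36) = 1
  c_4 = (7)·(39) + (-1)·(34) + (-4)·(9) + (-5)·(9) + (-1)·(8) + (-4)·(36) = 6
  c_5 = (0)·(39) + (-1)·(34) + (-4)·(9) + (0)·(9) + (0)·(8) + (2)·(36) = 2
  c_6 = (2)·(39) + (0)·(34) + (1)·(9) + (-1)·(9) + (0)·(8) + (-2)·(36) = 6
Expand coordinatewise in base 7:
  c_1 = 6 = 6·7^0
  c_2 = 3 = 3·7^0
  c_3 = 1 = 1·7^0
  c_4 = 6 = 6·7^0
  c_5 = 2 = 2·7^0
  c_6 = 6 = 6·7^0
λ_0 = (6, 3, 1, 6, 2, 6)

((6, 3, 1, 6, 2, 6),)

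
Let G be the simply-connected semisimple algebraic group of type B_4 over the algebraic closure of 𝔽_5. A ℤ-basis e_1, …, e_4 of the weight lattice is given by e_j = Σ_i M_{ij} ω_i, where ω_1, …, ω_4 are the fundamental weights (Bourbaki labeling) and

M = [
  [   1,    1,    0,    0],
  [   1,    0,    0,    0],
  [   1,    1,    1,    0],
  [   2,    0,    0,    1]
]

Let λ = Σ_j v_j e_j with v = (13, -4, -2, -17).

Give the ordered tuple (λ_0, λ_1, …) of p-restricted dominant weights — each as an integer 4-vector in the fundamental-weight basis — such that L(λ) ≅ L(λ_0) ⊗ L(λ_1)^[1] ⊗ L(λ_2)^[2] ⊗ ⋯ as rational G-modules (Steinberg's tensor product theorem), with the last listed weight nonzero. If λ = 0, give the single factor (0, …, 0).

((4, 3, 2, 4), (1, 2, 1, 1))

In the fundamental-weight basis, λ has coordinates c = M·v (v = (13, -4, -2, -17)):
  c_1 = (1)·(13) + (1)·(-4) + (0)·(-2) + (0)·(-17) = 9
  c_2 = (1)·(13) + (0)·(-4) + (0)·(-2) + (0)·(-17) = 13
  c_3 = (1)·(13) + (1)·(-4) + (1)·(-2) + (0)·(-17) = 7
  c_4 = (2)·(13) + (0)·(-4) + (0)·(-2) + (1)·(-17) = 9
Base-5 expansion of each c_i:
  c_1 = 9 = 4·5^0 + 1·5^1
  c_2 = 13 = 3·5^0 + 2·5^1
  c_3 = 7 = 2·5^0 + 1·5^1
  c_4 = 9 = 4·5^0 + 1·5^1
Factor λ_0 = (4, 3, 2, 4)
Factor λ_1 = (1, 2, 1, 1)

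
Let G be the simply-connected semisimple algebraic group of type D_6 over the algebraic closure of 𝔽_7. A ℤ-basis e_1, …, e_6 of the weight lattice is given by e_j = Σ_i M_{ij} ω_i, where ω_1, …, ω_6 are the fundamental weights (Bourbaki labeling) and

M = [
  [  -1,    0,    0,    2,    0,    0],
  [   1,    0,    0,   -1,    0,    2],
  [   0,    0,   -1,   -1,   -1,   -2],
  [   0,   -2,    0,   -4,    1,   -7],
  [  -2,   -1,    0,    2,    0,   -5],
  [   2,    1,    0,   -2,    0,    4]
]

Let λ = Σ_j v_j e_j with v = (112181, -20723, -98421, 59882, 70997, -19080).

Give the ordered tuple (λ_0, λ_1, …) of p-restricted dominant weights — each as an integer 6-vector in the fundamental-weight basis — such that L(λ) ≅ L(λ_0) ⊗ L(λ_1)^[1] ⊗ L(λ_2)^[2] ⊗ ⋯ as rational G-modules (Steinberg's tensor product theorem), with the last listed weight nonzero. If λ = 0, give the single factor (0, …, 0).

((2, 6, 4, 0, 3, 2), (5, 3, 2, 1, 1, 1), (0, 1, 4, 6, 4, 0), (1, 6, 2, 4, 5, 1), (3, 5, 2, 2, 4, 3))

Change of basis e → ω: c = M·v where v = (112181, -20723, -98421, 59882, 70997, -19080):
  c_1 = (-1)·(112181) + (0)·(-20723) + (0)·(-98421) + (2)·(59882) + (0)·(70997) + (0)·(-19080) = 7583
  c_2 = (1)·(112181) + (0)·(-20723) + (0)·(-98421) + (-1)·(59882) + (0)·(70997) + (2)·(-19080) = 14139
  c_3 = (0)·(112181) + (0)·(-20723) + (-1)·(-98421) + (-1)·(59882) + (-1)·(70997) + (-2)·(-19080) = 5702
  c_4 = (0)·(112181) + (-2)·(-20723) + (0)·(-98421) + (-4)·(59882) + (1)·(70997) + (-7)·(-19080) = 6475
  c_5 = (-2)·(112181) + (-1)·(-20723) + (0)·(-98421) + (2)·(59882) + (0)·(70997) + (-5)·(-19080) = 11525
  c_6 = (2)·(112181) + (1)·(-20723) + (0)·(-98421) + (-2)·(59882) + (0)·(70997) + (4)·(-19080) = 7555
Base-7 expansion of each c_i:
  c_1 = 7583 = 2·7^0 + 5·7^1 + 0·7^2 + 1·7^3 + 3·7^4
  c_2 = 14139 = 6·7^0 + 3·7^1 + 1·7^2 + 6·7^3 + 5·7^4
  c_3 = 5702 = 4·7^0 + 2·7^1 + 4·7^2 + 2·7^3 + 2·7^4
  c_4 = 6475 = 0·7^0 + 1·7^1 + 6·7^2 + 4·7^3 + 2·7^4
  c_5 = 11525 = 3·7^0 + 1·7^1 + 4·7^2 + 5·7^3 + 4·7^4
  c_6 = 7555 = 2·7^0 + 1·7^1 + 0·7^2 + 1·7^3 + 3·7^4
Factor λ_0 = (2, 6, 4, 0, 3, 2)
Factor λ_1 = (5, 3, 2, 1, 1, 1)
Factor λ_2 = (0, 1, 4, 6, 4, 0)
Factor λ_3 = (1, 6, 2, 4, 5, 1)
Factor λ_4 = (3, 5, 2, 2, 4, 3)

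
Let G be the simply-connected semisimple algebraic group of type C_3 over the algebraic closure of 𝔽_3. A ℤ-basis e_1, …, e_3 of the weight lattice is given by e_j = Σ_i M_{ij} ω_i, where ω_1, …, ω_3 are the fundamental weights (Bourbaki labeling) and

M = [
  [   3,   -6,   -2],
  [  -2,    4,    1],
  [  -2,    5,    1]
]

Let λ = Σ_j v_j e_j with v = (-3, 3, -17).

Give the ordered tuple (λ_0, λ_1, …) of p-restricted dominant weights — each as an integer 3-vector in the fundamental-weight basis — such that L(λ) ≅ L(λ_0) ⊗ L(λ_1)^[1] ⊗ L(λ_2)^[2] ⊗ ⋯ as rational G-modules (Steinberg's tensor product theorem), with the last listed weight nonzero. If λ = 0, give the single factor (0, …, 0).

((1, 1, 1), (2, 0, 1))

In the fundamental-weight basis, λ has coordinates c = M·v (v = (-3, 3, -17)):
  c_1 = (3)·(-3) + (-6)·(3) + (-2)·(-17) = 7
  c_2 = (-2)·(-3) + (4)·(3) + (1)·(-17) = 1
  c_3 = (-2)·(-3) + (5)·(3) + (1)·(-17) = 4
p = 3; digits c_i = Σ_j d_{ij}·3^j, 0 ≤ d_{ij} < 3:
  c_1 = 7 = 1·3^0 + 2·3^1
  c_2 = 1 = 1·3^0
  c_3 = 4 = 1·3^0 + 1·3^1
λ_0 = (1, 1, 1)
λ_1 = (2, 0, 1)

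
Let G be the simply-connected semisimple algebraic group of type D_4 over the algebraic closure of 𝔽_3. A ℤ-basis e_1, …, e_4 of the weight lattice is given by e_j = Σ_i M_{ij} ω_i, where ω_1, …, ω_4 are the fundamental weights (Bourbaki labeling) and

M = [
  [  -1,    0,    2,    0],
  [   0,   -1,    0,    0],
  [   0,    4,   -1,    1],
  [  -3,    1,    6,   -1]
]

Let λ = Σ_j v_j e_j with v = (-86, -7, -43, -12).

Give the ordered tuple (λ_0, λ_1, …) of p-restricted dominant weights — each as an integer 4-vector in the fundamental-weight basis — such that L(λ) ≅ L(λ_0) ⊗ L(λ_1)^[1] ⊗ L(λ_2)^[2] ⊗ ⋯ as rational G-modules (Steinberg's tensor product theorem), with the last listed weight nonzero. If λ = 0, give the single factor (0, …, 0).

((0, 1, 0, 2), (0, 2, 1, 1))

Change of basis e → ω: c = M·v where v = (-86, -7, -43, -12):
  c_1 = (-1)·(-86) + (0)·(-7) + (2)·(-43) + (0)·(-12) = 0
  c_2 = (0)·(-86) + (-1)·(-7) + (0)·(-43) + (0)·(-12) = 7
  c_3 = (0)·(-86) + (4)·(-7) + (-1)·(-43) + (1)·(-12) = 3
  c_4 = (-3)·(-86) + (1)·(-7) + (6)·(-43) + (-1)·(-12) = 5
Base-3 expansion of each c_i:
  c_1 = 0
  c_2 = 7 = 1·3^0 + 2·3^1
  c_3 = 3 = 0·3^0 + 1·3^1
  c_4 = 5 = 2·3^0 + 1·3^1
λ_0 = (0, 1, 0, 2)
λ_1 = (0, 2, 1, 1)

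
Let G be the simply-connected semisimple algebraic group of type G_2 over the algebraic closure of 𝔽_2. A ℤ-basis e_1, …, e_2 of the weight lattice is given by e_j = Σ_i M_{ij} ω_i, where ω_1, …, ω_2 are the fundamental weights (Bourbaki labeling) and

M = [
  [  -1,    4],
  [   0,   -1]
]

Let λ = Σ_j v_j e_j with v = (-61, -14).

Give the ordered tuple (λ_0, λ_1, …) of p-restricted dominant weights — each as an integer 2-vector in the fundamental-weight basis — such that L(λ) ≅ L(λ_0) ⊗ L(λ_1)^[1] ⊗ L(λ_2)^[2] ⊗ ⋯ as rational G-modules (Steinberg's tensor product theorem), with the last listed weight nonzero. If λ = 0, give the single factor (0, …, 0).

Converting to the ω-basis (c_i = row i of M dotted with v = (-61, -14)):
  c_1 = -1*-61 + 4*-14 = 5
  c_2 = 0*-61 + -1*-14 = 14
Writing each c_i in base p = 2:
  c_1 = 5 = 1·2^0 + 0·2^1 + 1·2^2
  c_2 = 14 = 0·2^0 + 1·2^1 + 1·2^2 + 1·2^3
Factor λ_0 = (1, 0)
Factor λ_1 = (0, 1)
Factor λ_2 = (1, 1)
Factor λ_3 = (0, 1)

((1, 0), (0, 1), (1, 1), (0, 1))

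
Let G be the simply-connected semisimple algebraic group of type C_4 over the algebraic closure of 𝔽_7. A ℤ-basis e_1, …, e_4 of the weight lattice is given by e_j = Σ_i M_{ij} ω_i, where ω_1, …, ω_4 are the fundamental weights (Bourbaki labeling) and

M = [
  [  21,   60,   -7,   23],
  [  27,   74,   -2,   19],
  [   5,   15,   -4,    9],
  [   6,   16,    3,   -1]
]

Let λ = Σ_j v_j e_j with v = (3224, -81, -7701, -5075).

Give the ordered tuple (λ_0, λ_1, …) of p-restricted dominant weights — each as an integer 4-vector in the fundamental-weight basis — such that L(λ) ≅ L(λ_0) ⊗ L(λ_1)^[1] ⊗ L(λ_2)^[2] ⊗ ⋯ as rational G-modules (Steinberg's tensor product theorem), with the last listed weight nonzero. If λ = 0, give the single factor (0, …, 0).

ω-coordinates c = M·v, v = (3224, -81, -7701, -5075):
  c_1 = 21*3224 + 60*-81 + -7*-7701 + 23*-5075 = 26
  c_2 = 27*3224 + 74*-81 + -2*-7701 + 19*-5075 = 31
  c_3 = 5*3224 + 15*-81 + -4*-7701 + 9*-5075 = 34
  c_4 = 6*3224 + 16*-81 + 3*-7701 + -1*-5075 = 20
Writing each c_i in base p = 7:
  c_1 = 26 = 5·7^0 + 3·7^1
  c_2 = 31 = 3·7^0 + 4·7^1
  c_3 = 34 = 6·7^0 + 4·7^1
  c_4 = 20 = 6·7^0 + 2·7^1
Factor λ_0 = (5, 3, 6, 6)
Factor λ_1 = (3, 4, 4, 2)

((5, 3, 6, 6), (3, 4, 4, 2))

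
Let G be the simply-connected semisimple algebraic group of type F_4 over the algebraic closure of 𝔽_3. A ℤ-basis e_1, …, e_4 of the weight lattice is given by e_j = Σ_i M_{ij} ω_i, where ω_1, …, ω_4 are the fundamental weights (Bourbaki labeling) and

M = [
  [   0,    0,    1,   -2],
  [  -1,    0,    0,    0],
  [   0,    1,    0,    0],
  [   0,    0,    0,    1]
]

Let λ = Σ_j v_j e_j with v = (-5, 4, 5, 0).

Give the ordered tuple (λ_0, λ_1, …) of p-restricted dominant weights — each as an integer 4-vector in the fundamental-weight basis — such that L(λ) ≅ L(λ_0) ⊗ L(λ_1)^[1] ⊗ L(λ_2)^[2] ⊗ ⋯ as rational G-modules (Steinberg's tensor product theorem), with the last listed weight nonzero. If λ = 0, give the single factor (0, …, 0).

Converting to the ω-basis (c_i = row i of M dotted with v = (-5, 4, 5, 0)):
  c_1 = (0)·(-5) + 0·4 + 1·5 + (-2)·(0) = 5
  c_2 = (-1)·(-5) + 0·4 + 0·5 + 0·0 = 5
  c_3 = (0)·(-5) + 1·4 + 0·5 + 0·0 = 4
  c_4 = (0)·(-5) + 0·4 + 0·5 + 1·0 = 0
Base-3 expansion of each c_i:
  c_1 = 5 = 2·3^0 + 1·3^1
  c_2 = 5 = 2·3^0 + 1·3^1
  c_3 = 4 = 1·3^0 + 1·3^1
  c_4 = 0
Factor λ_0 = (2, 2, 1, 0)
Factor λ_1 = (1, 1, 1, 0)

((2, 2, 1, 0), (1, 1, 1, 0))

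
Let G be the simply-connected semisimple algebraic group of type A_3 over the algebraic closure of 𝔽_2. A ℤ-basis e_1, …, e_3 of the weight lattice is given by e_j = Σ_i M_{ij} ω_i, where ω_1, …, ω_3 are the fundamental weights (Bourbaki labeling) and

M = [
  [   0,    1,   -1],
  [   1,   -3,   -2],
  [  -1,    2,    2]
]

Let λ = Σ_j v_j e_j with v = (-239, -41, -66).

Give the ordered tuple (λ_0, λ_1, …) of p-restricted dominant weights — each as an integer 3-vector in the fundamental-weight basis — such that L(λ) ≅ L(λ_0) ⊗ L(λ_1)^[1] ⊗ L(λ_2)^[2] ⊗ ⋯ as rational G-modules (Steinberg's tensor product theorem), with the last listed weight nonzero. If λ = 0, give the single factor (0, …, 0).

((1, 0, 1), (0, 0, 0), (0, 0, 0), (1, 0, 1), (1, 1, 1))

Converting to the ω-basis (c_i = row i of M dotted with v = (-239, -41, -66)):
  c_1 = (0)·(-239) + (1)·(-41) + (-1)·(-66) = 25
  c_2 = (1)·(-239) + (-3)·(-41) + (-2)·(-66) = 16
  c_3 = (-1)·(-239) + (2)·(-41) + (2)·(-66) = 25
p = 2; digits c_i = Σ_j d_{ij}·2^j, 0 ≤ d_{ij} < 2:
  c_1 = 25 = 1·2^0 + 0·2^1 + 0·2^2 + 1·2^3 + 1·2^4
  c_2 = 16 = 0·2^0 + 0·2^1 + 0·2^2 + 0·2^3 + 1·2^4
  c_3 = 25 = 1·2^0 + 0·2^1 + 0·2^2 + 1·2^3 + 1·2^4
p-restricted factor λ_0 = (1, 0, 1)
p-restricted factor λ_1 = (0, 0, 0)
p-restricted factor λ_2 = (0, 0, 0)
p-restricted factor λ_3 = (1, 0, 1)
p-restricted factor λ_4 = (1, 1, 1)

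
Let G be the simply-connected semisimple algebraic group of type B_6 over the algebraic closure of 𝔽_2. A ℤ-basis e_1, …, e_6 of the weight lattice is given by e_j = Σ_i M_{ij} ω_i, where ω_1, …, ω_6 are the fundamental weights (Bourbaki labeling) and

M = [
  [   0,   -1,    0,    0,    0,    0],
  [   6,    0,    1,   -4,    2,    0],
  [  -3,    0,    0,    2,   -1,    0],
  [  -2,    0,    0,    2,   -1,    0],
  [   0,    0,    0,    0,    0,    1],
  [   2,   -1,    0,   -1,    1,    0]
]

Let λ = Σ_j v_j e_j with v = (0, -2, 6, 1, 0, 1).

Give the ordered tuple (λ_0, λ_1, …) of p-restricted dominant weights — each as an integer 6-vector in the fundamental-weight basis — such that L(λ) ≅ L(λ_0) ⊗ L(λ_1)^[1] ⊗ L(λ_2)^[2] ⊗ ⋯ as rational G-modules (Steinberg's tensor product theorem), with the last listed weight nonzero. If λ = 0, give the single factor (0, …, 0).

((0, 0, 0, 0, 1, 1), (1, 1, 1, 1, 0, 0))

Converting to the ω-basis (c_i = row i of M dotted with v = (0, -2, 6, 1, 0, 1)):
  c_1 = (0)·(0) + (-1)·(-2) + (0)·(6) + (0)·(1) + (0)·(0) + (0)·(1) = 2
  c_2 = (6)·(0) + (0)·(-2) + (1)·(6) + (-4)·(1) + (2)·(0) + (0)·(1) = 2
  c_3 = (-3)·(0) + (0)·(-2) + (0)·(6) + (2)·(1) + (-1)·(0) + (0)·(1) = 2
  c_4 = (-2)·(0) + (0)·(-2) + (0)·(6) + (2)·(1) + (-1)·(0) + (0)·(1) = 2
  c_5 = (0)·(0) + (0)·(-2) + (0)·(6) + (0)·(1) + (0)·(0) + (1)·(1) = 1
  c_6 = (2)·(0) + (-1)·(-2) + (0)·(6) + (-1)·(1) + (1)·(0) + (0)·(1) = 1
Expand coordinatewise in base 2:
  c_1 = 2 = 0·2^0 + 1·2^1
  c_2 = 2 = 0·2^0 + 1·2^1
  c_3 = 2 = 0·2^0 + 1·2^1
  c_4 = 2 = 0·2^0 + 1·2^1
  c_5 = 1 = 1·2^0
  c_6 = 1 = 1·2^0
Factor λ_0 = (0, 0, 0, 0, 1, 1)
Factor λ_1 = (1, 1, 1, 1, 0, 0)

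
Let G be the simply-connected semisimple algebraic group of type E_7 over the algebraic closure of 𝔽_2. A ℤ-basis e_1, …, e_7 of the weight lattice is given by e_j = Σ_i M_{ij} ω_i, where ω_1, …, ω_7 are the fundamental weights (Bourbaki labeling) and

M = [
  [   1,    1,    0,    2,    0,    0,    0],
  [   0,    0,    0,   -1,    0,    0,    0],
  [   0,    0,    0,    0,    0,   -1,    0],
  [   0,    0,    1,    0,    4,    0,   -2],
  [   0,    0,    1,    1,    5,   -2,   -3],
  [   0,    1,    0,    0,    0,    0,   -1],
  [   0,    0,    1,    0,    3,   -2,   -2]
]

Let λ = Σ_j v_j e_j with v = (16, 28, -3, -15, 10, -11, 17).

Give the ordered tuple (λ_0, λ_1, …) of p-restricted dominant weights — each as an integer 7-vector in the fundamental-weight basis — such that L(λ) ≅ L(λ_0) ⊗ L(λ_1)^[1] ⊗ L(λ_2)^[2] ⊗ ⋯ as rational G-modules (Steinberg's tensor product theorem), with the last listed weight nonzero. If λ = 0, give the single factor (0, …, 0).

((0, 1, 1, 1, 1, 1, 1), (1, 1, 1, 1, 1, 1, 1), (1, 1, 0, 0, 0, 0, 1), (1, 1, 1, 0, 0, 1, 1))

Compute c_i = Σ_j M_{ij} v_j with v = (16, 28, -3, -15, 10, -11, 17):
  c_1 = 1·16 + 1·28 + (0)·(-3) + (2)·(-15) + 0·10 + (0)·(-11) + 0·17 = 14
  c_2 = 0·16 + 0·28 + (0)·(-3) + (-1)·(-15) + 0·10 + (0)·(-11) + 0·17 = 15
  c_3 = 0·16 + 0·28 + (0)·(-3) + (0)·(-15) + 0·10 + (-1)·(-11) + 0·17 = 11
  c_4 = 0·16 + 0·28 + (1)·(-3) + (0)·(-15) + 4·10 + (0)·(-11) + (-2)·(17) = 3
  c_5 = 0·16 + 0·28 + (1)·(-3) + (1)·(-15) + 5·10 + (-2)·(-11) + (-3)·(17) = 3
  c_6 = 0·16 + 1·28 + (0)·(-3) + (0)·(-15) + 0·10 + (0)·(-11) + (-1)·(17) = 11
  c_7 = 0·16 + 0·28 + (1)·(-3) + (0)·(-15) + 3·10 + (-2)·(-11) + (-2)·(17) = 15
p = 2; digits c_i = Σ_j d_{ij}·2^j, 0 ≤ d_{ij} < 2:
  c_1 = 14 = 0·2^0 + 1·2^1 + 1·2^2 + 1·2^3
  c_2 = 15 = 1·2^0 + 1·2^1 + 1·2^2 + 1·2^3
  c_3 = 11 = 1·2^0 + 1·2^1 + 0·2^2 + 1·2^3
  c_4 = 3 = 1·2^0 + 1·2^1
  c_5 = 3 = 1·2^0 + 1·2^1
  c_6 = 11 = 1·2^0 + 1·2^1 + 0·2^2 + 1·2^3
  c_7 = 15 = 1·2^0 + 1·2^1 + 1·2^2 + 1·2^3
λ_0 = (0, 1, 1, 1, 1, 1, 1)
λ_1 = (1, 1, 1, 1, 1, 1, 1)
λ_2 = (1, 1, 0, 0, 0, 0, 1)
λ_3 = (1, 1, 1, 0, 0, 1, 1)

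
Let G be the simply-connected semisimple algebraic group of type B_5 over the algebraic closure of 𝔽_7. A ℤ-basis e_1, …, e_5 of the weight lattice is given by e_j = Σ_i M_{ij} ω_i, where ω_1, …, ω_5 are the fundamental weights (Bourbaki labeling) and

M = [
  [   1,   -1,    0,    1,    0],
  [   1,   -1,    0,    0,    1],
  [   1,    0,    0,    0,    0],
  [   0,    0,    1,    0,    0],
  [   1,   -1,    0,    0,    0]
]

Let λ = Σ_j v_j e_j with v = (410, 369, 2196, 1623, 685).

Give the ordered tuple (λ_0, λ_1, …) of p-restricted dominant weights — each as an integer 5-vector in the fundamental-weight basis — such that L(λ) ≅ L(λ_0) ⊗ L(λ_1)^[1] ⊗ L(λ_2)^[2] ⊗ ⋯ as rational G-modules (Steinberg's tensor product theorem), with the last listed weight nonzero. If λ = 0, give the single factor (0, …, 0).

((5, 5, 4, 5, 6), (6, 5, 2, 5, 5), (5, 0, 1, 2, 0), (4, 2, 1, 6, 0))

Change of basis e → ω: c = M·v where v = (410, 369, 2196, 1623, 685):
  c_1 = 1·410 + (-1)·(369) + 0·2196 + 1·1623 + 0·685 = 1664
  c_2 = 1·410 + (-1)·(369) + 0·2196 + 0·1623 + 1·685 = 726
  c_3 = 1·410 + 0·369 + 0·2196 + 0·1623 + 0·685 = 410
  c_4 = 0·410 + 0·369 + 1·2196 + 0·1623 + 0·685 = 2196
  c_5 = 1·410 + (-1)·(369) + 0·2196 + 0·1623 + 0·685 = 41
Base-7 expansion of each c_i:
  c_1 = 1664 = 5·7^0 + 6·7^1 + 5·7^2 + 4·7^3
  c_2 = 726 = 5·7^0 + 5·7^1 + 0·7^2 + 2·7^3
  c_3 = 410 = 4·7^0 + 2·7^1 + 1·7^2 + 1·7^3
  c_4 = 2196 = 5·7^0 + 5·7^1 + 2·7^2 + 6·7^3
  c_5 = 41 = 6·7^0 + 5·7^1
λ_0 = (5, 5, 4, 5, 6)
λ_1 = (6, 5, 2, 5, 5)
λ_2 = (5, 0, 1, 2, 0)
λ_3 = (4, 2, 1, 6, 0)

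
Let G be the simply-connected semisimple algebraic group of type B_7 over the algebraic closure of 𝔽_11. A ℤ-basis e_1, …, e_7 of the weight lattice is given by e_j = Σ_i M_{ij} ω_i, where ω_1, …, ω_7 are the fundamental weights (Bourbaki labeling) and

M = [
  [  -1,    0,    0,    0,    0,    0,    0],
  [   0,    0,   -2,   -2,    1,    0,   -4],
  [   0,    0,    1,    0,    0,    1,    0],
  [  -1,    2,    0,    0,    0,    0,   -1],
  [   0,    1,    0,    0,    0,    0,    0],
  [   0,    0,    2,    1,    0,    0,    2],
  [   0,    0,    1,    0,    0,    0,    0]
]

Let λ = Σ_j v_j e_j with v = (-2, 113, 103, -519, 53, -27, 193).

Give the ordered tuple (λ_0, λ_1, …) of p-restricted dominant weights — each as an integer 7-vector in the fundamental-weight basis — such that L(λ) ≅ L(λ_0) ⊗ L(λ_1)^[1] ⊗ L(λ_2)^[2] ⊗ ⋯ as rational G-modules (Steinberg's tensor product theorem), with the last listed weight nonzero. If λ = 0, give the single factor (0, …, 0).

((2, 3, 10, 2, 3, 7, 4), (0, 10, 6, 3, 10, 6, 9))

Compute c_i = Σ_j M_{ij} v_j with v = (-2, 113, 103, -519, 53, -27, 193):
  c_1 = -1*-2 + 0*113 + 0*103 + 0*-519 + 0*53 + 0*-27 + 0*193 = 2
  c_2 = 0*-2 + 0*113 + -2*103 + -2*-519 + 1*53 + 0*-27 + -4*193 = 113
  c_3 = 0*-2 + 0*113 + 1*103 + 0*-519 + 0*53 + 1*-27 + 0*193 = 76
  c_4 = -1*-2 + 2*113 + 0*103 + 0*-519 + 0*53 + 0*-27 + -1*193 = 35
  c_5 = 0*-2 + 1*113 + 0*103 + 0*-519 + 0*53 + 0*-27 + 0*193 = 113
  c_6 = 0*-2 + 0*113 + 2*103 + 1*-519 + 0*53 + 0*-27 + 2*193 = 73
  c_7 = 0*-2 + 0*113 + 1*103 + 0*-519 + 0*53 + 0*-27 + 0*193 = 103
Base-11 expansion of each c_i:
  c_1 = 2 = 2·11^0
  c_2 = 113 = 3·11^0 + 10·11^1
  c_3 = 76 = 10·11^0 + 6·11^1
  c_4 = 35 = 2·11^0 + 3·11^1
  c_5 = 113 = 3·11^0 + 10·11^1
  c_6 = 73 = 7·11^0 + 6·11^1
  c_7 = 103 = 4·11^0 + 9·11^1
λ_0 = (2, 3, 10, 2, 3, 7, 4)
λ_1 = (0, 10, 6, 3, 10, 6, 9)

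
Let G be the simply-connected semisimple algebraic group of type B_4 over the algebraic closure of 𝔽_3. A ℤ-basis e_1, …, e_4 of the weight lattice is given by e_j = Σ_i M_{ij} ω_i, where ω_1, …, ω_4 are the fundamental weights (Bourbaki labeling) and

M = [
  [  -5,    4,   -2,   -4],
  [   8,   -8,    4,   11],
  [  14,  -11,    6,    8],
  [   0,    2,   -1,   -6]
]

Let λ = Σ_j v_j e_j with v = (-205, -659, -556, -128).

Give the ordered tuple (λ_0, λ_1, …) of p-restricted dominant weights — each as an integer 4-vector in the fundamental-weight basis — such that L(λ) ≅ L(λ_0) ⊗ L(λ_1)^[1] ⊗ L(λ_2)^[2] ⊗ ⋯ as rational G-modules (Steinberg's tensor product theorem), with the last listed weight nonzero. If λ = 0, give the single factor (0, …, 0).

((1, 0, 1, 0), (1, 0, 0, 2), (1, 0, 2, 0))

In the fundamental-weight basis, λ has coordinates c = M·v (v = (-205, -659, -556, -128)):
  c_1 = (-5)·(-205) + (4)·(-659) + (-2)·(-556) + (-4)·(-128) = 13
  c_2 = (8)·(-205) + (-8)·(-659) + (4)·(-556) + (11)·(-128) = 0
  c_3 = (14)·(-205) + (-11)·(-659) + (6)·(-556) + (8)·(-128) = 19
  c_4 = (0)·(-205) + (2)·(-659) + (-1)·(-556) + (-6)·(-128) = 6
Writing each c_i in base p = 3:
  c_1 = 13 = 1·3^0 + 1·3^1 + 1·3^2
  c_2 = 0
  c_3 = 19 = 1·3^0 + 0·3^1 + 2·3^2
  c_4 = 6 = 0·3^0 + 2·3^1
λ_0 = (1, 0, 1, 0)
λ_1 = (1, 0, 0, 2)
λ_2 = (1, 0, 2, 0)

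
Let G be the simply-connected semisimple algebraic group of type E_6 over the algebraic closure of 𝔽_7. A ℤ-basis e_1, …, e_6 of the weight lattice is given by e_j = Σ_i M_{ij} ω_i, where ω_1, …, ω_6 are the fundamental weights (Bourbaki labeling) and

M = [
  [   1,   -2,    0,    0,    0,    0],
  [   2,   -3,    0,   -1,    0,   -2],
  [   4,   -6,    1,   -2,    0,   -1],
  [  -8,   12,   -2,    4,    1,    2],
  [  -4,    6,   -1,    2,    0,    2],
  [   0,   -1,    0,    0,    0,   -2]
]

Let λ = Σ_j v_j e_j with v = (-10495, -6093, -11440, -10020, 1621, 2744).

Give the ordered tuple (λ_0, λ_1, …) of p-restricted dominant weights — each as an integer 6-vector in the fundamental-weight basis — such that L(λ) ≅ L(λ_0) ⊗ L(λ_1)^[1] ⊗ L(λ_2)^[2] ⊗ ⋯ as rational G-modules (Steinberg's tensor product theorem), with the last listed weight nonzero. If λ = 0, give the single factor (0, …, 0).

Converting to the ω-basis (c_i = row i of M dotted with v = (-10495, -6093, -11440, -10020, 1621, 2744)):
  c_1 = 1*-10495 + -2*-6093 + 0*-11440 + 0*-10020 + 0*1621 + 0*2744 = 1691
  c_2 = 2*-10495 + -3*-6093 + 0*-11440 + -1*-10020 + 0*1621 + -2*2744 = 1821
  c_3 = 4*-10495 + -6*-6093 + 1*-11440 + -2*-10020 + 0*1621 + -1*2744 = 434
  c_4 = -8*-10495 + 12*-6093 + -2*-11440 + 4*-10020 + 1*1621 + 2*2744 = 753
  c_5 = -4*-10495 + 6*-6093 + -1*-11440 + 2*-10020 + 0*1621 + 2*2744 = 2310
  c_6 = 0*-10495 + -1*-6093 + 0*-11440 + 0*-10020 + 0*1621 + -2*2744 = 605
Writing each c_i in base p = 7:
  c_1 = 1691 = 4·7^0 + 3·7^1 + 6·7^2 + 4·7^3
  c_2 = 1821 = 1·7^0 + 1·7^1 + 2·7^2 + 5·7^3
  c_3 = 434 = 0·7^0 + 6·7^1 + 1·7^2 + 1·7^3
  c_4 = 753 = 4·7^0 + 2·7^1 + 1·7^2 + 2·7^3
  c_5 = 2310 = 0·7^0 + 1·7^1 + 5·7^2 + 6·7^3
  c_6 = 605 = 3·7^0 + 2·7^1 + 5·7^2 + 1·7^3
p-restricted factor λ_0 = (4, 1, 0, 4, 0, 3)
p-restricted factor λ_1 = (3, 1, 6, 2, 1, 2)
p-restricted factor λ_2 = (6, 2, 1, 1, 5, 5)
p-restricted factor λ_3 = (4, 5, 1, 2, 6, 1)

((4, 1, 0, 4, 0, 3), (3, 1, 6, 2, 1, 2), (6, 2, 1, 1, 5, 5), (4, 5, 1, 2, 6, 1))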